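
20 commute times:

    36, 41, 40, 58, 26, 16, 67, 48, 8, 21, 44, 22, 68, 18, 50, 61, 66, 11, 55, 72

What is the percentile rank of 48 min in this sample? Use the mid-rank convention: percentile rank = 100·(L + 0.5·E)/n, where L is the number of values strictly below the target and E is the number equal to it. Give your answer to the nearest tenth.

57.5

Sorted: 8, 11, 16, 18, 21, 22, 26, 36, 40, 41, 44, 48, 50, 55, 58, 61, 66, 67, 68, 72.
Count below 48: L = 11; count equal: E = 1; n = 20.
Percentile rank = 100·(11 + 0.5·1)/20 = 100·11.5/20 = 57.5.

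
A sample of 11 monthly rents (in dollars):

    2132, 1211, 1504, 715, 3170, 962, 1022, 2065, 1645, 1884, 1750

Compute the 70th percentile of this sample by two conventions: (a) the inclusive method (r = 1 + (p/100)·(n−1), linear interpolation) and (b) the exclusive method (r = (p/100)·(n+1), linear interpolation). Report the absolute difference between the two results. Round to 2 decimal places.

Sorted: 715, 962, 1022, 1211, 1504, 1645, 1750, 1884, 2065, 2132, 3170.
n = 11.
(a) r = 8 → value at rank 8 = 1884.
(b) r = 8.4; between ranks 8 (1884) and 9 (2065): 1956.4.
|1884 − 1956.4| = 72.4.

72.40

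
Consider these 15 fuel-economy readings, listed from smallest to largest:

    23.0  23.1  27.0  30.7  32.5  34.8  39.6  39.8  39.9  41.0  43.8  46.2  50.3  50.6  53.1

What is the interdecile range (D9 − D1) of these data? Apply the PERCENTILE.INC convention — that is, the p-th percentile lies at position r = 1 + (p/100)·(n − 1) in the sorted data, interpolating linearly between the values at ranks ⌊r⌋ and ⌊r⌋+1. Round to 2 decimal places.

n = 15.
P10: r = 2.4; ranks 2–3 are 23.1, 27.0; interpolating gives 24.66.
P90: r = 13.6; ranks 13–14 are 50.3, 50.6; interpolating gives 50.48.
Difference: 50.48 − 24.66 = 25.82.

25.82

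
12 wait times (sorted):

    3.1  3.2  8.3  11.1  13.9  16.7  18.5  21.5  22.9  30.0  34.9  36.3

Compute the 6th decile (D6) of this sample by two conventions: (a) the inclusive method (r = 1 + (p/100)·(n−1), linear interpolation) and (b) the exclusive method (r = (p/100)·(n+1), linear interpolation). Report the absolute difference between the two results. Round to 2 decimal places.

0.60

n = 12.
(a) r = 7.6; between ranks 7 (18.5) and 8 (21.5): 20.3.
(b) r = 7.8; between ranks 7 (18.5) and 8 (21.5): 20.9.
|20.3 − 20.9| = 0.6.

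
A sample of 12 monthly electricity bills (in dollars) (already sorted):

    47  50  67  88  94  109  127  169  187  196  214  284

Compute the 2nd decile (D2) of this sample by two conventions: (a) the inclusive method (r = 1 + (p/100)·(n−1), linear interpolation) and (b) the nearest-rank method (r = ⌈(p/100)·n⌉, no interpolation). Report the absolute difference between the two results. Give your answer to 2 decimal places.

4.20

n = 12.
(a) r = 3.2; between ranks 3 (67) and 4 (88): 71.2.
(b) the nearest-rank method: rank 3 → 67.
|71.2 − 67| = 4.2.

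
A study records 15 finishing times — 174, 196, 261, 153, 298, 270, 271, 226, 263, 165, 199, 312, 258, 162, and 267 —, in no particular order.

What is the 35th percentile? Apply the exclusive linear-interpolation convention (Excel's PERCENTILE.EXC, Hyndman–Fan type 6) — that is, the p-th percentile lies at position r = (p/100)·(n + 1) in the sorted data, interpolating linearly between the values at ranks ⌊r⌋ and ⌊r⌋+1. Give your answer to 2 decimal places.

197.80

Sorted: 153, 162, 165, 174, 196, 199, 226, 258, 261, 263, 267, 270, 271, 298, 312.
n = 15.
r = (35/100)·(15 + 1) = 5.6.
Rank 5 is 196 and rank 6 is 199.
Interpolate: 196 + 0.6·(199 − 196) = 196 + 0.6·3 = 197.8.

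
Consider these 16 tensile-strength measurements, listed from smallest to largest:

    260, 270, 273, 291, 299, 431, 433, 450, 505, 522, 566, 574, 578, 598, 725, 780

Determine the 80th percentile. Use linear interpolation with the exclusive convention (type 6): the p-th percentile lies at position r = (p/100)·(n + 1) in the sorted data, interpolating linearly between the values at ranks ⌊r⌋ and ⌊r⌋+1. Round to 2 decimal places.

590.00

n = 16.
r = (80/100)·(16 + 1) = 13.6.
Rank 13 is 578 and rank 14 is 598.
Interpolate: 578 + 0.6·(598 − 578) = 578 + 0.6·20 = 590.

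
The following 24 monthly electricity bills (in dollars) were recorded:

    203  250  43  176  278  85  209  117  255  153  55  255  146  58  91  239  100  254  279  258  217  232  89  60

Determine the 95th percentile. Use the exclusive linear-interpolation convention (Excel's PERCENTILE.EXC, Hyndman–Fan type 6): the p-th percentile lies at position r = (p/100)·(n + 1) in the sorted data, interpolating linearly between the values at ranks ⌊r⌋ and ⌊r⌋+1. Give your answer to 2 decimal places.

278.75

Sorted: 43, 55, 58, 60, 85, 89, 91, 100, 117, 146, 153, 176, 203, 209, 217, 232, 239, 250, 254, 255, 255, 258, 278, 279.
n = 24.
r = (95/100)·(24 + 1) = 23.75.
Rank 23 is 278 and rank 24 is 279.
Interpolate: 278 + 0.75·(279 − 278) = 278 + 0.75·1 = 278.75.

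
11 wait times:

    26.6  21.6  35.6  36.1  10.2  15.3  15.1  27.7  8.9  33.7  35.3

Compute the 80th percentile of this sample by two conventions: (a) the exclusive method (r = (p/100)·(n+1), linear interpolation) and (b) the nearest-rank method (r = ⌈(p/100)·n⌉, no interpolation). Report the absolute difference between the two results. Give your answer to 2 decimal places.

Sorted: 8.9, 10.2, 15.1, 15.3, 21.6, 26.6, 27.7, 33.7, 35.3, 35.6, 36.1.
n = 11.
(a) r = 9.6; between ranks 9 (35.3) and 10 (35.6): 35.48.
(b) the nearest-rank method: rank 9 → 35.3.
|35.48 − 35.3| = 0.18.

0.18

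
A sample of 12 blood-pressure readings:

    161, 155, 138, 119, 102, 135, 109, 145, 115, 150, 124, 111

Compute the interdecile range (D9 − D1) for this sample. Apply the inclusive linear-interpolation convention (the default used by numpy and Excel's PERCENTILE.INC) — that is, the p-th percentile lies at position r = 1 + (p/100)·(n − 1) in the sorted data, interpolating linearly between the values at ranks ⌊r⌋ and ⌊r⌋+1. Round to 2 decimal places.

Sorted: 102, 109, 111, 115, 119, 124, 135, 138, 145, 150, 155, 161.
n = 12.
P10: r = 2.1; ranks 2–3 are 109, 111; interpolating gives 109.2.
P90: r = 10.9; ranks 10–11 are 150, 155; interpolating gives 154.5.
Difference: 154.5 − 109.2 = 45.3.

45.30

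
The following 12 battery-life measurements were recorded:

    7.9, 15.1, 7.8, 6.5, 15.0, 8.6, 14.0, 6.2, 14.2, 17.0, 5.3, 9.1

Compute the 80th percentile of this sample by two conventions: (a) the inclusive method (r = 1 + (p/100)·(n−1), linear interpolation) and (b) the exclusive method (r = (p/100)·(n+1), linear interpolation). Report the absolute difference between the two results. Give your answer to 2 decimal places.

0.20

Sorted: 5.3, 6.2, 6.5, 7.8, 7.9, 8.6, 9.1, 14.0, 14.2, 15.0, 15.1, 17.0.
n = 12.
(a) r = 9.8; between ranks 9 (14.2) and 10 (15.0): 14.84.
(b) r = 10.4; between ranks 10 (15.0) and 11 (15.1): 15.04.
|14.84 − 15.04| = 0.2.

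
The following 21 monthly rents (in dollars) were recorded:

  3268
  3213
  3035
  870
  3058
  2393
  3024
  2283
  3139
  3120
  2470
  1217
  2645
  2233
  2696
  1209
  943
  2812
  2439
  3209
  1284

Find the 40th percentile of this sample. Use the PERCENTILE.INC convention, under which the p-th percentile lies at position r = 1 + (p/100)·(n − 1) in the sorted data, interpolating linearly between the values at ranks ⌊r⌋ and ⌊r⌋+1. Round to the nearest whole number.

Sorted: 870, 943, 1209, 1217, 1284, 2233, 2283, 2393, 2439, 2470, 2645, 2696, 2812, 3024, 3035, 3058, 3120, 3139, 3209, 3213, 3268.
n = 21.
r = 1 + (40/100)·(21 − 1) = 1 + 8 = 9.
r is an integer, so P40 is the value at rank 9: 2439.

2439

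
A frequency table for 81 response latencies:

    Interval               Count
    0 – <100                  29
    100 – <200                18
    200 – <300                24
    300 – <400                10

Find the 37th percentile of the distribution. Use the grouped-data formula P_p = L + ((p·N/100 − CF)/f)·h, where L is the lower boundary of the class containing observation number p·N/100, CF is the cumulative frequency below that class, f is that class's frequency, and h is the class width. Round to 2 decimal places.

N = 81; target position k = 37/100 · 81 = 29.97.
Cumulative frequencies: 29, 47, 71, 81.
Observation 29.97 falls in the class 100 – <200.
L = 100, CF = 29, f = 18, h = 100.
P37 = 100 + ((29.97 − 29)/18)·100 = 100 + 5.38889 = 105.389.

105.39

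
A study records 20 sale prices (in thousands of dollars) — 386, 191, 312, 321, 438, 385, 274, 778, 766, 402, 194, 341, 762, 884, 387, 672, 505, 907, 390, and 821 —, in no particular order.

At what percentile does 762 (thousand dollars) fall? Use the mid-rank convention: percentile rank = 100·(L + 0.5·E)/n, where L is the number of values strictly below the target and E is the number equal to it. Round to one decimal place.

Sorted: 191, 194, 274, 312, 321, 341, 385, 386, 387, 390, 402, 438, 505, 672, 762, 766, 778, 821, 884, 907.
Count below 762: L = 14; count equal: E = 1; n = 20.
Percentile rank = 100·(14 + 0.5·1)/20 = 100·14.5/20 = 72.5.

72.5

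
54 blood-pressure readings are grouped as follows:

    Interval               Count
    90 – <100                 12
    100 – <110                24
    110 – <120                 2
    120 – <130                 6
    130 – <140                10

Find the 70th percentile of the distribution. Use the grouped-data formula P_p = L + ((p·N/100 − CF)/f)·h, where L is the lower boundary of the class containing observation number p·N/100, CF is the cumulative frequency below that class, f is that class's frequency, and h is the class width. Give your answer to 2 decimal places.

N = 54; target position k = 70/100 · 54 = 37.8.
Cumulative frequencies: 12, 36, 38, 44, 54.
Observation 37.8 falls in the class 110 – <120.
L = 110, CF = 36, f = 2, h = 10.
P70 = 110 + ((37.8 − 36)/2)·10 = 110 + 9 = 119.

119.00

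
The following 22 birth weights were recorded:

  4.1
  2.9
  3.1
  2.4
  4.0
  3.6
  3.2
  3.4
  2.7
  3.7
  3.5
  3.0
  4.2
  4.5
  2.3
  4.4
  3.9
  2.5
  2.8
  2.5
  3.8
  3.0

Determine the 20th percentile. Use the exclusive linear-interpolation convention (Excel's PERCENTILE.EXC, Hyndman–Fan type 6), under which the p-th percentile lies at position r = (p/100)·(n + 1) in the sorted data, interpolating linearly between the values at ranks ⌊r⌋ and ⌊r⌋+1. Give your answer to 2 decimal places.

Sorted: 2.3, 2.4, 2.5, 2.5, 2.7, 2.8, 2.9, 3.0, 3.0, 3.1, 3.2, 3.4, 3.5, 3.6, 3.7, 3.8, 3.9, 4.0, 4.1, 4.2, 4.4, 4.5.
n = 22.
r = (20/100)·(22 + 1) = 4.6.
Rank 4 is 2.5 and rank 5 is 2.7.
Interpolate: 2.5 + 0.6·(2.7 − 2.5) = 2.5 + 0.6·0.2 = 2.62.

2.62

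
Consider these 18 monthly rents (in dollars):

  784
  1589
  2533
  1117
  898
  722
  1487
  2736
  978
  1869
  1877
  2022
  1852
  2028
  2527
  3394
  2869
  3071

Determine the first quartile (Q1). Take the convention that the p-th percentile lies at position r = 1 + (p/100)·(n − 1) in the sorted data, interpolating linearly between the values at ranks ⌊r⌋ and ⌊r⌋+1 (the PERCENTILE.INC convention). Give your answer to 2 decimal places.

Sorted: 722, 784, 898, 978, 1117, 1487, 1589, 1852, 1869, 1877, 2022, 2028, 2527, 2533, 2736, 2869, 3071, 3394.
n = 18.
r = 1 + (25/100)·(18 − 1) = 1 + 4.25 = 5.25.
Rank 5 is 1117 and rank 6 is 1487.
Interpolate: 1117 + 0.25·(1487 − 1117) = 1117 + 0.25·370 = 1209.5.

1209.50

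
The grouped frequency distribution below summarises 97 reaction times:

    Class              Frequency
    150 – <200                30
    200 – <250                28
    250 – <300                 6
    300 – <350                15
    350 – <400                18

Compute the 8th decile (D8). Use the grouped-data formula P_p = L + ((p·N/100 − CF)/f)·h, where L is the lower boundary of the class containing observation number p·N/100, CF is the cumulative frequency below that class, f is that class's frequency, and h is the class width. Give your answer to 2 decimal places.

345.33

N = 97; target position k = 80/100 · 97 = 77.6.
Cumulative frequencies: 30, 58, 64, 79, 97.
Observation 77.6 falls in the class 300 – <350.
L = 300, CF = 64, f = 15, h = 50.
P80 = 300 + ((77.6 − 64)/15)·50 = 300 + 45.3333 = 345.333.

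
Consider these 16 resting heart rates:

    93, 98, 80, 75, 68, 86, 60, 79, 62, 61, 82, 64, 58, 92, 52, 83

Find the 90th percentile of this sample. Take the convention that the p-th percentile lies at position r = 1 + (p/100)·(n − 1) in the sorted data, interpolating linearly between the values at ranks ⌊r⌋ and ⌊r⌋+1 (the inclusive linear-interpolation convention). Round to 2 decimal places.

92.50

Sorted: 52, 58, 60, 61, 62, 64, 68, 75, 79, 80, 82, 83, 86, 92, 93, 98.
n = 16.
r = 1 + (90/100)·(16 − 1) = 1 + 13.5 = 14.5.
Rank 14 is 92 and rank 15 is 93.
Interpolate: 92 + 0.5·(93 − 92) = 92 + 0.5·1 = 92.5.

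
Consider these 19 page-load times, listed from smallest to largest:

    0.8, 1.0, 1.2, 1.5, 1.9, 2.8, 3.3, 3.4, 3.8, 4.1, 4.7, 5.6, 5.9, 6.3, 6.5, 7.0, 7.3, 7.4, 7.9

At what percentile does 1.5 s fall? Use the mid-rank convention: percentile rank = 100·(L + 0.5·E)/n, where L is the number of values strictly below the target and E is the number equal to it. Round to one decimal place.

Count below 1.5: L = 3; count equal: E = 1; n = 19.
Percentile rank = 100·(3 + 0.5·1)/19 = 100·3.5/19 = 18.42.

18.4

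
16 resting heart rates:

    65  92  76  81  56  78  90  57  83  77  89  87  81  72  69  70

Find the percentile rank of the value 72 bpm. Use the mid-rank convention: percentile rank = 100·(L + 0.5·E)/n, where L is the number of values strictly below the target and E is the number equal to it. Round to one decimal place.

34.4

Sorted: 56, 57, 65, 69, 70, 72, 76, 77, 78, 81, 81, 83, 87, 89, 90, 92.
Count below 72: L = 5; count equal: E = 1; n = 16.
Percentile rank = 100·(5 + 0.5·1)/16 = 100·5.5/16 = 34.38.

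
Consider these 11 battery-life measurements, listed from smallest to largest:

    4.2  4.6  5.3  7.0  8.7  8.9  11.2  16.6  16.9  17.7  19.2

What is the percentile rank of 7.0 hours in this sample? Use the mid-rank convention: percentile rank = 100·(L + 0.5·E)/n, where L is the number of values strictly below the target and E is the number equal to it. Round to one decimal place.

Count below 7.0: L = 3; count equal: E = 1; n = 11.
Percentile rank = 100·(3 + 0.5·1)/11 = 100·3.5/11 = 31.82.

31.8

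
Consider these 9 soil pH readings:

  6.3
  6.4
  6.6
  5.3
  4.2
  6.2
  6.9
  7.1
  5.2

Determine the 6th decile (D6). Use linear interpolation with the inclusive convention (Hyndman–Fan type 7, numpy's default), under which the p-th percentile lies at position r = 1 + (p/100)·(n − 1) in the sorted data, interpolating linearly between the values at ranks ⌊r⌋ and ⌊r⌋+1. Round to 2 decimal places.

Sorted: 4.2, 5.2, 5.3, 6.2, 6.3, 6.4, 6.6, 6.9, 7.1.
n = 9.
r = 1 + (60/100)·(9 − 1) = 1 + 4.8 = 5.8.
Rank 5 is 6.3 and rank 6 is 6.4.
Interpolate: 6.3 + 0.8·(6.4 − 6.3) = 6.3 + 0.8·0.1 = 6.38.

6.38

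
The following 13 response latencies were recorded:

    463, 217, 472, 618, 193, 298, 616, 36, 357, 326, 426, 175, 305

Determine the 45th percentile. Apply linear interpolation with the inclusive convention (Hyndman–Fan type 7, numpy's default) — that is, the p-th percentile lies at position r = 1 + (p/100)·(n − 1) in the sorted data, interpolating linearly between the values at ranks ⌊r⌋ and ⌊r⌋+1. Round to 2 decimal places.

Sorted: 36, 175, 193, 217, 298, 305, 326, 357, 426, 463, 472, 616, 618.
n = 13.
r = 1 + (45/100)·(13 − 1) = 1 + 5.4 = 6.4.
Rank 6 is 305 and rank 7 is 326.
Interpolate: 305 + 0.4·(326 − 305) = 305 + 0.4·21 = 313.4.

313.40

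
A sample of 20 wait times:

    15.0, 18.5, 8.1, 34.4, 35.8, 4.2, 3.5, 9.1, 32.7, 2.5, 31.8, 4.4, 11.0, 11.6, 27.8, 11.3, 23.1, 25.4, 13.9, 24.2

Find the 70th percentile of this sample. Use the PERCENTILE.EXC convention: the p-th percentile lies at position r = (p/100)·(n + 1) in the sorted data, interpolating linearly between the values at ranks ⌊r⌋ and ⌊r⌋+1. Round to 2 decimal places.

25.04

Sorted: 2.5, 3.5, 4.2, 4.4, 8.1, 9.1, 11.0, 11.3, 11.6, 13.9, 15.0, 18.5, 23.1, 24.2, 25.4, 27.8, 31.8, 32.7, 34.4, 35.8.
n = 20.
r = (70/100)·(20 + 1) = 14.7.
Rank 14 is 24.2 and rank 15 is 25.4.
Interpolate: 24.2 + 0.7·(25.4 − 24.2) = 24.2 + 0.7·1.2 = 25.04.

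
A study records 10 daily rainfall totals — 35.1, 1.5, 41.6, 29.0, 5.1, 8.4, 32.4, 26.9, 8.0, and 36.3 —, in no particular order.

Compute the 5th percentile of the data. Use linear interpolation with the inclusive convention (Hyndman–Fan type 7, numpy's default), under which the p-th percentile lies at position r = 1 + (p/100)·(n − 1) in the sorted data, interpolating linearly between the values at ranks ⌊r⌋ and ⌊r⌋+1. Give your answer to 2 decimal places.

3.12

Sorted: 1.5, 5.1, 8.0, 8.4, 26.9, 29.0, 32.4, 35.1, 36.3, 41.6.
n = 10.
r = 1 + (5/100)·(10 − 1) = 1 + 0.45 = 1.45.
Rank 1 is 1.5 and rank 2 is 5.1.
Interpolate: 1.5 + 0.45·(5.1 − 1.5) = 1.5 + 0.45·3.6 = 3.12.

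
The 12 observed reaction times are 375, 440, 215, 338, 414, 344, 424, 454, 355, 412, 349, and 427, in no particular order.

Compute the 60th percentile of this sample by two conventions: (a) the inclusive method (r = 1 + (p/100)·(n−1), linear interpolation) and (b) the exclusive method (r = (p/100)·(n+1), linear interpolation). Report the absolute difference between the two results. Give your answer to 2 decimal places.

0.40

Sorted: 215, 338, 344, 349, 355, 375, 412, 414, 424, 427, 440, 454.
n = 12.
(a) r = 7.6; between ranks 7 (412) and 8 (414): 413.2.
(b) r = 7.8; between ranks 7 (412) and 8 (414): 413.6.
|413.2 − 413.6| = 0.4.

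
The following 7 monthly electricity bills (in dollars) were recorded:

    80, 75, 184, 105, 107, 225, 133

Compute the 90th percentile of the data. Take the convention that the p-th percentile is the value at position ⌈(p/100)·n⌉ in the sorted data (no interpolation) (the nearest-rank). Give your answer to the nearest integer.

225

Sorted: 75, 80, 105, 107, 133, 184, 225.
n = 7.
Position = ⌈90/100 · 7⌉ = ⌈6.3⌉ = 7.
The value at rank 7 is 225.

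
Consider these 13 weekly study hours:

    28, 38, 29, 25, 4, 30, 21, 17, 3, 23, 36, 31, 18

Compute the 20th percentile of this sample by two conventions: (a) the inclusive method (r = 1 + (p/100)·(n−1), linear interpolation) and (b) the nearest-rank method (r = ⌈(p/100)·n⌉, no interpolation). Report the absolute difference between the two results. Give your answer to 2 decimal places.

0.40

Sorted: 3, 4, 17, 18, 21, 23, 25, 28, 29, 30, 31, 36, 38.
n = 13.
(a) r = 3.4; between ranks 3 (17) and 4 (18): 17.4.
(b) the nearest-rank method: rank 3 → 17.
|17.4 − 17| = 0.4.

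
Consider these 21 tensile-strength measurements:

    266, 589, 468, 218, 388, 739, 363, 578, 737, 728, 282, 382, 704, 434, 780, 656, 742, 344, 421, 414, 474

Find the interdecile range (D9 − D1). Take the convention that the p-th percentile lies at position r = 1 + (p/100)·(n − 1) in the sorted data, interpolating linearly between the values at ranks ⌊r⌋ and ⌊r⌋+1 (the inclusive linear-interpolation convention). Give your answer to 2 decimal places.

Sorted: 218, 266, 282, 344, 363, 382, 388, 414, 421, 434, 468, 474, 578, 589, 656, 704, 728, 737, 739, 742, 780.
n = 21.
P10: r = 3 (integer) → 282.
P90: r = 19 (integer) → 739.
Difference: 739 − 282 = 457.

457.00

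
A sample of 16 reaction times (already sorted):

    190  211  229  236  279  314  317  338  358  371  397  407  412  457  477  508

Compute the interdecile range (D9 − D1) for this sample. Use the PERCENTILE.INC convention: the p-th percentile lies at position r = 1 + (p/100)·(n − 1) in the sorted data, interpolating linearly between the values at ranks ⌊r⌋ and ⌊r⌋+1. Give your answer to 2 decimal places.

n = 16.
P10: r = 2.5; ranks 2–3 are 211, 229; interpolating gives 220.
P90: r = 14.5; ranks 14–15 are 457, 477; interpolating gives 467.
Difference: 467 − 220 = 247.

247.00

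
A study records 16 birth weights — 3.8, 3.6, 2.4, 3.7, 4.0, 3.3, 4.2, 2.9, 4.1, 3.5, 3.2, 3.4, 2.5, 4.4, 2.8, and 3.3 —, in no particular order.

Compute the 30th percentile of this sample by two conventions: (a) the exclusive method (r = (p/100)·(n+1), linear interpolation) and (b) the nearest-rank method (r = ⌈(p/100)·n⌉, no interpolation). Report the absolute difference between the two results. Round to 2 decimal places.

0.01

Sorted: 2.4, 2.5, 2.8, 2.9, 3.2, 3.3, 3.3, 3.4, 3.5, 3.6, 3.7, 3.8, 4.0, 4.1, 4.2, 4.4.
n = 16.
(a) r = 5.1; between ranks 5 (3.2) and 6 (3.3): 3.21.
(b) the nearest-rank method: rank 5 → 3.2.
|3.21 − 3.2| = 0.01.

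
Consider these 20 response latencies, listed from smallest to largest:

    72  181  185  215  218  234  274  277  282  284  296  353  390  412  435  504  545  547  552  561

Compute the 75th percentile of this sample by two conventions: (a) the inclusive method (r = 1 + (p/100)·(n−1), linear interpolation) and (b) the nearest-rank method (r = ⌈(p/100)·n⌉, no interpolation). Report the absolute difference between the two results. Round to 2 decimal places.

17.25

n = 20.
(a) r = 15.25; between ranks 15 (435) and 16 (504): 452.25.
(b) the nearest-rank method: rank 15 → 435.
|452.25 − 435| = 17.25.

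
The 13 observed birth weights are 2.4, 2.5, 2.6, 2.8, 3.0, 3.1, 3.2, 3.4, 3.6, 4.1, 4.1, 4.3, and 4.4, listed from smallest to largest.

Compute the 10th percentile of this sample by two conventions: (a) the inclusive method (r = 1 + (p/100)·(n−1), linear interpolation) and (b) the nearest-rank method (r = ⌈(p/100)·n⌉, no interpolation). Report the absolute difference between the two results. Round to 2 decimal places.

n = 13.
(a) r = 2.2; between ranks 2 (2.5) and 3 (2.6): 2.52.
(b) the nearest-rank method: rank 2 → 2.5.
|2.52 − 2.5| = 0.02.

0.02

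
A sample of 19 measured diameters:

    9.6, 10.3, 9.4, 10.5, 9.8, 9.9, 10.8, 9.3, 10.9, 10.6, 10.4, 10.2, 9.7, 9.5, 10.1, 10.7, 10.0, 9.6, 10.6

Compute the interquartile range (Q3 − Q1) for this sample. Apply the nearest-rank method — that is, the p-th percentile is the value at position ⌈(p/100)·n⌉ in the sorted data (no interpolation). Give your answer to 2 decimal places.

1.00

Sorted: 9.3, 9.4, 9.5, 9.6, 9.6, 9.7, 9.8, 9.9, 10.0, 10.1, 10.2, 10.3, 10.4, 10.5, 10.6, 10.6, 10.7, 10.8, 10.9.
n = 19.
P25: rank ⌈25/100·19⌉ = 5 → 9.6.
P75: rank ⌈75/100·19⌉ = 15 → 10.6.
Difference: 10.6 − 9.6 = 1.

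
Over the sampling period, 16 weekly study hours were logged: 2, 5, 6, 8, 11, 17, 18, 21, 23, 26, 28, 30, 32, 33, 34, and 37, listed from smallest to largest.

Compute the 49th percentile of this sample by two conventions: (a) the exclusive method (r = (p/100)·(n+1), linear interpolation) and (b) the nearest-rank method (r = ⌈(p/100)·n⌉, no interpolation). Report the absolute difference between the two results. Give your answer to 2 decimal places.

0.66

n = 16.
(a) r = 8.33; between ranks 8 (21) and 9 (23): 21.66.
(b) the nearest-rank method: rank 8 → 21.
|21.66 − 21| = 0.66.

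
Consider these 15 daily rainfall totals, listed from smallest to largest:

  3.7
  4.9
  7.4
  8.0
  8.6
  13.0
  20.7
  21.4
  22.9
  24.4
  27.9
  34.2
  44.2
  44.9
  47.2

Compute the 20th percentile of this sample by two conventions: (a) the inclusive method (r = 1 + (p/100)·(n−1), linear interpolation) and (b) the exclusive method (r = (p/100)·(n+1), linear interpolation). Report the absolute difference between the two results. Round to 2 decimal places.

n = 15.
(a) r = 3.8; between ranks 3 (7.4) and 4 (8.0): 7.88.
(b) r = 3.2; between ranks 3 (7.4) and 4 (8.0): 7.52.
|7.88 − 7.52| = 0.36.

0.36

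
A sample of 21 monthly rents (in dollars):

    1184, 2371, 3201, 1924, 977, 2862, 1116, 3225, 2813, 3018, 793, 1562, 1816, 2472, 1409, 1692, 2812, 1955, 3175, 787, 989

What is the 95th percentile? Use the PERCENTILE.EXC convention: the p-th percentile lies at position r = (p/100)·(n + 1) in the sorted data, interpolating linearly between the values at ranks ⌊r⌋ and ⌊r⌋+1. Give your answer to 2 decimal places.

Sorted: 787, 793, 977, 989, 1116, 1184, 1409, 1562, 1692, 1816, 1924, 1955, 2371, 2472, 2812, 2813, 2862, 3018, 3175, 3201, 3225.
n = 21.
r = (95/100)·(21 + 1) = 20.9.
Rank 20 is 3201 and rank 21 is 3225.
Interpolate: 3201 + 0.9·(3225 − 3201) = 3201 + 0.9·24 = 3222.6.

3222.60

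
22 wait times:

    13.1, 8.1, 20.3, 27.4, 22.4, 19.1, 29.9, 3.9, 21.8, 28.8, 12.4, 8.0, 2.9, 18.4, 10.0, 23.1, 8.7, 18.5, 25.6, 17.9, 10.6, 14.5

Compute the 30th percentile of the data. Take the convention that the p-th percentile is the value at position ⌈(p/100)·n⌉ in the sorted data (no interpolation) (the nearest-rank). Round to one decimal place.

Sorted: 2.9, 3.9, 8.0, 8.1, 8.7, 10.0, 10.6, 12.4, 13.1, 14.5, 17.9, 18.4, 18.5, 19.1, 20.3, 21.8, 22.4, 23.1, 25.6, 27.4, 28.8, 29.9.
n = 22.
Position = ⌈30/100 · 22⌉ = ⌈6.6⌉ = 7.
The value at rank 7 is 10.6.

10.6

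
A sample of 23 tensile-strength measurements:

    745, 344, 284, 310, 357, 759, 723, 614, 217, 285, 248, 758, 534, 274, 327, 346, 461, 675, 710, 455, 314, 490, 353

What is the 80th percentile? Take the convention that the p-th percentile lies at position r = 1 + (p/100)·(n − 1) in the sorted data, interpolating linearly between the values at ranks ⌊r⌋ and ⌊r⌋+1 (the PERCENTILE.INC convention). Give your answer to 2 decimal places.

Sorted: 217, 248, 274, 284, 285, 310, 314, 327, 344, 346, 353, 357, 455, 461, 490, 534, 614, 675, 710, 723, 745, 758, 759.
n = 23.
r = 1 + (80/100)·(23 − 1) = 1 + 17.6 = 18.6.
Rank 18 is 675 and rank 19 is 710.
Interpolate: 675 + 0.6·(710 − 675) = 675 + 0.6·35 = 696.

696.00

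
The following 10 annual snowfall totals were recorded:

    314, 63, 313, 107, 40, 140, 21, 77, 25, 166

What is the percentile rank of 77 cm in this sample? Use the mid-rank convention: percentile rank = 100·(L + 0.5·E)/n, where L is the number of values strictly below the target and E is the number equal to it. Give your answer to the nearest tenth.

45.0

Sorted: 21, 25, 40, 63, 77, 107, 140, 166, 313, 314.
Count below 77: L = 4; count equal: E = 1; n = 10.
Percentile rank = 100·(4 + 0.5·1)/10 = 100·4.5/10 = 45.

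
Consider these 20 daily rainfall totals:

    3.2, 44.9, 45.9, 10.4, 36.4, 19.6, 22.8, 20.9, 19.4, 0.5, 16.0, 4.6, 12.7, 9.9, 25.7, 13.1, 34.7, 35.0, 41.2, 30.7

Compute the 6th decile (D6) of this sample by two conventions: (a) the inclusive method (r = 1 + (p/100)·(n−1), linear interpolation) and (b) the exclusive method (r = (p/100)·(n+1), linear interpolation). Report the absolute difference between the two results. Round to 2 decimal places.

0.58

Sorted: 0.5, 3.2, 4.6, 9.9, 10.4, 12.7, 13.1, 16.0, 19.4, 19.6, 20.9, 22.8, 25.7, 30.7, 34.7, 35.0, 36.4, 41.2, 44.9, 45.9.
n = 20.
(a) r = 12.4; between ranks 12 (22.8) and 13 (25.7): 23.96.
(b) r = 12.6; between ranks 12 (22.8) and 13 (25.7): 24.54.
|23.96 − 24.54| = 0.58.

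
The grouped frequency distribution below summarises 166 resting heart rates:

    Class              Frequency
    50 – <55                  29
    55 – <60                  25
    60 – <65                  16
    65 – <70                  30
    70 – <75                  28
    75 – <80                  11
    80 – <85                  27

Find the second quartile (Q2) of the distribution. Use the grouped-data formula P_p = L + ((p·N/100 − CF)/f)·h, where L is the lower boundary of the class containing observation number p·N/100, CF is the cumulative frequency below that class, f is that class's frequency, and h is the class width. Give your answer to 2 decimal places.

67.17

N = 166; target position k = 50/100 · 166 = 83.
Cumulative frequencies: 29, 54, 70, 100, 128, 139, 166.
Observation 83 falls in the class 65 – <70.
L = 65, CF = 70, f = 30, h = 5.
P50 = 65 + ((83 − 70)/30)·5 = 65 + 2.16667 = 67.1667.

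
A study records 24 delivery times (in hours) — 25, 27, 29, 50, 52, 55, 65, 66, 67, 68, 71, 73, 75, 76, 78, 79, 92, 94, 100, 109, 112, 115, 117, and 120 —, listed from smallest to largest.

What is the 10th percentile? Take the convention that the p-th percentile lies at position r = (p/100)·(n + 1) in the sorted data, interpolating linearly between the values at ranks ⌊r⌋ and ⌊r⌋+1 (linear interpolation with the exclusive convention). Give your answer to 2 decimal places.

n = 24.
r = (10/100)·(24 + 1) = 2.5.
Rank 2 is 27 and rank 3 is 29.
Interpolate: 27 + 0.5·(29 − 27) = 27 + 0.5·2 = 28.

28.00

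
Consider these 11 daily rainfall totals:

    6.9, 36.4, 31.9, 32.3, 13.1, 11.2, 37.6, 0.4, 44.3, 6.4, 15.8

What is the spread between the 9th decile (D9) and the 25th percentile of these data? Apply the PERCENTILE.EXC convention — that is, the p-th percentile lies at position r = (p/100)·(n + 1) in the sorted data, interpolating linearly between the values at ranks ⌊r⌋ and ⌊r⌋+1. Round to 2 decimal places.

36.06

Sorted: 0.4, 6.4, 6.9, 11.2, 13.1, 15.8, 31.9, 32.3, 36.4, 37.6, 44.3.
n = 11.
P25: r = 3 (integer) → 6.9.
P90: r = 10.8; ranks 10–11 are 37.6, 44.3; interpolating gives 42.96.
Difference: 42.96 − 6.9 = 36.06.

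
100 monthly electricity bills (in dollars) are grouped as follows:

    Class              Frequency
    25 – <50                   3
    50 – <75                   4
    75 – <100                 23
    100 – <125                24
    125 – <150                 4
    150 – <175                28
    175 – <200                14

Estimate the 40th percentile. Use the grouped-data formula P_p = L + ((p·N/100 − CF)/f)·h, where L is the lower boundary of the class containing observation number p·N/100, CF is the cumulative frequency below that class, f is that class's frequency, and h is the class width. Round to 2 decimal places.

N = 100; target position k = 40/100 · 100 = 40.
Cumulative frequencies: 3, 7, 30, 54, 58, 86, 100.
Observation 40 falls in the class 100 – <125.
L = 100, CF = 30, f = 24, h = 25.
P40 = 100 + ((40 − 30)/24)·25 = 100 + 10.4167 = 110.417.

110.42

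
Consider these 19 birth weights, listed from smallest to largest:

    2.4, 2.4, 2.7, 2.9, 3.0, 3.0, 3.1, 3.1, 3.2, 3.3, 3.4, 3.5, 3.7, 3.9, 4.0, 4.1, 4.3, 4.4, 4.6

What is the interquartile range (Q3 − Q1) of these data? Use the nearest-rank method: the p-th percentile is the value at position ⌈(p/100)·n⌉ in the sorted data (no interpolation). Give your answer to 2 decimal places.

n = 19.
P25: rank ⌈25/100·19⌉ = 5 → 3.
P75: rank ⌈75/100·19⌉ = 15 → 4.
Difference: 4 − 3 = 1.

1.00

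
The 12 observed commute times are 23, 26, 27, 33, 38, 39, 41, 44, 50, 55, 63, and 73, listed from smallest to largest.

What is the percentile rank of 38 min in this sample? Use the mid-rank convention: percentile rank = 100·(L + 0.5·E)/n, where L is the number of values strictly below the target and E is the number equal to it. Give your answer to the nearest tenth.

Count below 38: L = 4; count equal: E = 1; n = 12.
Percentile rank = 100·(4 + 0.5·1)/12 = 100·4.5/12 = 37.5.

37.5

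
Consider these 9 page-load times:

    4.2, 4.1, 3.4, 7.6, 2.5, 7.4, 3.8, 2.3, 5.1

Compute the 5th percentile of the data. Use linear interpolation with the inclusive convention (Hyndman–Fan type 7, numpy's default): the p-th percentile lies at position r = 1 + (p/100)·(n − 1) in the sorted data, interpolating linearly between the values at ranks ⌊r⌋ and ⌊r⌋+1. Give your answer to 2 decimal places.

Sorted: 2.3, 2.5, 3.4, 3.8, 4.1, 4.2, 5.1, 7.4, 7.6.
n = 9.
r = 1 + (5/100)·(9 − 1) = 1 + 0.4 = 1.4.
Rank 1 is 2.3 and rank 2 is 2.5.
Interpolate: 2.3 + 0.4·(2.5 − 2.3) = 2.3 + 0.4·0.2 = 2.38.

2.38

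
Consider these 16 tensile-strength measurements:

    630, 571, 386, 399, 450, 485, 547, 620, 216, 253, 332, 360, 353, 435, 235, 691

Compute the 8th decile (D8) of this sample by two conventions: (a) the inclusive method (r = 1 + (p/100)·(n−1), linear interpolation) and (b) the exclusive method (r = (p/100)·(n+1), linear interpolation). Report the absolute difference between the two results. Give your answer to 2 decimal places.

Sorted: 216, 235, 253, 332, 353, 360, 386, 399, 435, 450, 485, 547, 571, 620, 630, 691.
n = 16.
(a) r = 13 → value at rank 13 = 571.
(b) r = 13.6; between ranks 13 (571) and 14 (620): 600.4.
|571 − 600.4| = 29.4.

29.40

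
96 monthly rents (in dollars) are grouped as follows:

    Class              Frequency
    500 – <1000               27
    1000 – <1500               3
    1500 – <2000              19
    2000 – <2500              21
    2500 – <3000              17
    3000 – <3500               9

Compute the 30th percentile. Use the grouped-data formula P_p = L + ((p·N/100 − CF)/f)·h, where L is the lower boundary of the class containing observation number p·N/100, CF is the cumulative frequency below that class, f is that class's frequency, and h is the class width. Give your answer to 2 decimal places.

N = 96; target position k = 30/100 · 96 = 28.8.
Cumulative frequencies: 27, 30, 49, 70, 87, 96.
Observation 28.8 falls in the class 1000 – <1500.
L = 1000, CF = 27, f = 3, h = 500.
P30 = 1000 + ((28.8 − 27)/3)·500 = 1000 + 300 = 1300.

1300.00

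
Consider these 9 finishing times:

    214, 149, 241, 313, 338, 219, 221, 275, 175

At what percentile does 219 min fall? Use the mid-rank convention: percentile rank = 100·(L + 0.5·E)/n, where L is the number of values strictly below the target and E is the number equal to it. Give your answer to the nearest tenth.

38.9

Sorted: 149, 175, 214, 219, 221, 241, 275, 313, 338.
Count below 219: L = 3; count equal: E = 1; n = 9.
Percentile rank = 100·(3 + 0.5·1)/9 = 100·3.5/9 = 38.89.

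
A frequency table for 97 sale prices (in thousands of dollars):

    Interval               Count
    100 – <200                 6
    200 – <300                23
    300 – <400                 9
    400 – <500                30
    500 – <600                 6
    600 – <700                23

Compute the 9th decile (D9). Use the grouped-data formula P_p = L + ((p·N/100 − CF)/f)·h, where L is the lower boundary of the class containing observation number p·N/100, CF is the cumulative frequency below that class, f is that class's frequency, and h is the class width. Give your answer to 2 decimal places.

657.83

N = 97; target position k = 90/100 · 97 = 87.3.
Cumulative frequencies: 6, 29, 38, 68, 74, 97.
Observation 87.3 falls in the class 600 – <700.
L = 600, CF = 74, f = 23, h = 100.
P90 = 600 + ((87.3 − 74)/23)·100 = 600 + 57.8261 = 657.826.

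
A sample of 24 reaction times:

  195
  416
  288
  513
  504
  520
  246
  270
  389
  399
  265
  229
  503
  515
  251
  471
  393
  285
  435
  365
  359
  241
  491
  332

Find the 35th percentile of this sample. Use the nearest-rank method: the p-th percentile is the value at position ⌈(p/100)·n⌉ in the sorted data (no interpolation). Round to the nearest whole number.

Sorted: 195, 229, 241, 246, 251, 265, 270, 285, 288, 332, 359, 365, 389, 393, 399, 416, 435, 471, 491, 503, 504, 513, 515, 520.
n = 24.
Position = ⌈35/100 · 24⌉ = ⌈8.4⌉ = 9.
The value at rank 9 is 288.

288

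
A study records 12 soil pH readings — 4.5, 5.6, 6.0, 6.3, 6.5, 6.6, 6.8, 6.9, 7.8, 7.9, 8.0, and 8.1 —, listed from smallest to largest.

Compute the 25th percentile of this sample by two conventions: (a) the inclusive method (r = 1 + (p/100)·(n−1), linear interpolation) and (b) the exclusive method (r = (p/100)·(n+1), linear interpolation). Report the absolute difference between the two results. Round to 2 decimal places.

n = 12.
(a) r = 3.75; between ranks 3 (6.0) and 4 (6.3): 6.225.
(b) r = 3.25; between ranks 3 (6.0) and 4 (6.3): 6.075.
|6.225 − 6.075| = 0.15.

0.15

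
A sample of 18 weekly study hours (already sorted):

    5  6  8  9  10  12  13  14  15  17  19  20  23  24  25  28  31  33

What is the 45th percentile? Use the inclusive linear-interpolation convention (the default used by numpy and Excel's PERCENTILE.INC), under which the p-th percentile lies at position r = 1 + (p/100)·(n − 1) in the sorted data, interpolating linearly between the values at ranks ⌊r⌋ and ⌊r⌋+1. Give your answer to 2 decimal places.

n = 18.
r = 1 + (45/100)·(18 − 1) = 1 + 7.65 = 8.65.
Rank 8 is 14 and rank 9 is 15.
Interpolate: 14 + 0.65·(15 − 14) = 14 + 0.65·1 = 14.65.

14.65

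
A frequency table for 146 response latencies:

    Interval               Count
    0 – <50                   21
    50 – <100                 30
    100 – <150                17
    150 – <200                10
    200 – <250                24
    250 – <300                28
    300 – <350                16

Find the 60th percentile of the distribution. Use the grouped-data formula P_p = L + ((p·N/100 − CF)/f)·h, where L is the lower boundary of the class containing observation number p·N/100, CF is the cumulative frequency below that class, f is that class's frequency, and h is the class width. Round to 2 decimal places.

220.00

N = 146; target position k = 60/100 · 146 = 87.6.
Cumulative frequencies: 21, 51, 68, 78, 102, 130, 146.
Observation 87.6 falls in the class 200 – <250.
L = 200, CF = 78, f = 24, h = 50.
P60 = 200 + ((87.6 − 78)/24)·50 = 200 + 20 = 220.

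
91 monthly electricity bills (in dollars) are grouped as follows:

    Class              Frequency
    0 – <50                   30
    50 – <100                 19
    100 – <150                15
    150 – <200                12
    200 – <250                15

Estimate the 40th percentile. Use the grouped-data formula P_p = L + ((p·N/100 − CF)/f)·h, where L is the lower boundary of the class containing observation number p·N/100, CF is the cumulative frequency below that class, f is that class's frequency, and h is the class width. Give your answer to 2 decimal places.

N = 91; target position k = 40/100 · 91 = 36.4.
Cumulative frequencies: 30, 49, 64, 76, 91.
Observation 36.4 falls in the class 50 – <100.
L = 50, CF = 30, f = 19, h = 50.
P40 = 50 + ((36.4 − 30)/19)·50 = 50 + 16.8421 = 66.8421.

66.84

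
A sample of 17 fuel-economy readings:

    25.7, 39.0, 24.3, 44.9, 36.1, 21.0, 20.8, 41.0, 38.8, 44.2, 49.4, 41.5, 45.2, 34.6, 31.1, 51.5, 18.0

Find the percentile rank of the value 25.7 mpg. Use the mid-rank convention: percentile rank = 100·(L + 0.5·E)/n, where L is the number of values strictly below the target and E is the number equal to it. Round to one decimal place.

Sorted: 18.0, 20.8, 21.0, 24.3, 25.7, 31.1, 34.6, 36.1, 38.8, 39.0, 41.0, 41.5, 44.2, 44.9, 45.2, 49.4, 51.5.
Count below 25.7: L = 4; count equal: E = 1; n = 17.
Percentile rank = 100·(4 + 0.5·1)/17 = 100·4.5/17 = 26.47.

26.5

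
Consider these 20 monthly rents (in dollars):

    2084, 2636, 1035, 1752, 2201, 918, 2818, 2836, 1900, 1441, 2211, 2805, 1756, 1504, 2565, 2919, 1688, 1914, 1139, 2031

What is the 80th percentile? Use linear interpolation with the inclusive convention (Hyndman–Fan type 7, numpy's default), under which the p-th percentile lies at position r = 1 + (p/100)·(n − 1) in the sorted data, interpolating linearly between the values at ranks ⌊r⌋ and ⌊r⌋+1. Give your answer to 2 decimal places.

Sorted: 918, 1035, 1139, 1441, 1504, 1688, 1752, 1756, 1900, 1914, 2031, 2084, 2201, 2211, 2565, 2636, 2805, 2818, 2836, 2919.
n = 20.
r = 1 + (80/100)·(20 − 1) = 1 + 15.2 = 16.2.
Rank 16 is 2636 and rank 17 is 2805.
Interpolate: 2636 + 0.2·(2805 − 2636) = 2636 + 0.2·169 = 2669.8.

2669.80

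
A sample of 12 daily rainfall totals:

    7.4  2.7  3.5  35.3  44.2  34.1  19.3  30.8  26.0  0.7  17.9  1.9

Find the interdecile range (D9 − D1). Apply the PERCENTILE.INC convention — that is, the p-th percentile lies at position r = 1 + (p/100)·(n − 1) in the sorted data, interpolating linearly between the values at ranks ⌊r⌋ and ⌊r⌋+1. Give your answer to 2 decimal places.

Sorted: 0.7, 1.9, 2.7, 3.5, 7.4, 17.9, 19.3, 26.0, 30.8, 34.1, 35.3, 44.2.
n = 12.
P10: r = 2.1; ranks 2–3 are 1.9, 2.7; interpolating gives 1.98.
P90: r = 10.9; ranks 10–11 are 34.1, 35.3; interpolating gives 35.18.
Difference: 35.18 − 1.98 = 33.2.

33.20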